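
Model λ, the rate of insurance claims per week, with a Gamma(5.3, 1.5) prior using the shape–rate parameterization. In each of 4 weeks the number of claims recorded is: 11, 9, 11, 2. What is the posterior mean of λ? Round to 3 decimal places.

Total count ∑xᵢ = 33 over n = 4 weeks.
Gamma is conjugate to the Poisson likelihood: posterior is Gamma(shape = 5.3+33 = 38.3, rate = 1.5+4 = 5.5).
Posterior mean = shape/rate = 38.3/5.5 = 6.964.

Posterior mean ≈ 6.964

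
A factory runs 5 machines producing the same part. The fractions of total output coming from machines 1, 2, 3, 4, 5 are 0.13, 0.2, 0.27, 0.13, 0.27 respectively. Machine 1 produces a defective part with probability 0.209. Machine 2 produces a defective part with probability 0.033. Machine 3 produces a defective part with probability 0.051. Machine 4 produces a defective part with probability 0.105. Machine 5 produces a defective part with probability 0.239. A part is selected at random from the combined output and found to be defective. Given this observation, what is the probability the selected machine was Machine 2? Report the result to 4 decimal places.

Posterior probability ≈ 0.0525

P(defective|M1) = 0.209; P(defective|M2) = 0.033; P(defective|M3) = 0.051; P(defective|M4) = 0.105; P(defective|M5) = 0.239.
Prior × likelihood for each source: 0.13·0.209=0.02717, 0.2·0.033=0.006600, 0.27·0.051=0.01377, 0.13·0.105=0.01365, 0.27·0.239=0.06453. Summing gives P(defective) = 0.12572.
P(Machine 2 | defective) = 0.006600 / 0.12572 = 0.0525.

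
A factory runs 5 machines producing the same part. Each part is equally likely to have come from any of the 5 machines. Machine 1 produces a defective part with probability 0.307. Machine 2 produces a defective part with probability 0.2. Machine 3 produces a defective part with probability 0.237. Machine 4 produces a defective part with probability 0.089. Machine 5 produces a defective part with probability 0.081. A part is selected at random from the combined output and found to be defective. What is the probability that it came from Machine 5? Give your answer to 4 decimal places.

P(defective|M1) = 0.307; P(defective|M2) = 0.2; P(defective|M3) = 0.237; P(defective|M4) = 0.089; P(defective|M5) = 0.081.
Prior × likelihood for each source: 0.2·0.307=0.06140, 0.2·0.2=0.04000, 0.2·0.237=0.04740, 0.2·0.089=0.01780, 0.2·0.081=0.01620. Summing gives P(defective) = 0.18280.
P(Machine 5 | defective) = 0.01620 / 0.18280 = 0.0886.

Posterior probability ≈ 0.0886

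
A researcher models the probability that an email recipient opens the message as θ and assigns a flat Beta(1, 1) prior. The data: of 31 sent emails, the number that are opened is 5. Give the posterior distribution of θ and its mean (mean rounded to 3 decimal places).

Observing 5 successes and 26 failures updates Beta(1, 1) by adding the success and failure counts to the two shape parameters: α = 1+5 = 6, β = 1+26 = 27.
Posterior mean = α/(α+β) = 6/33 = 0.182.

Posterior: Beta(6, 27); mean ≈ 0.182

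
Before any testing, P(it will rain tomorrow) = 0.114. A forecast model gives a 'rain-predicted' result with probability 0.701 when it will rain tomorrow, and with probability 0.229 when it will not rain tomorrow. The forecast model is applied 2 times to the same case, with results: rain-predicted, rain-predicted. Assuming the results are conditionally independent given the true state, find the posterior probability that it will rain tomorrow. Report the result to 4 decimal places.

With H the event that it will rain tomorrow, the joint likelihood of the observed sequence is P(data|H) = 0.701·0.701 = 0.49140 and P(data|¬H) = 0.229·0.229 = 0.052441.
Bayes: P(H|data) = 0.114·0.49140 / (0.114·0.49140 + 0.886·0.052441) = 0.056020/0.10248 = 0.5466.

Posterior P(H) ≈ 0.5466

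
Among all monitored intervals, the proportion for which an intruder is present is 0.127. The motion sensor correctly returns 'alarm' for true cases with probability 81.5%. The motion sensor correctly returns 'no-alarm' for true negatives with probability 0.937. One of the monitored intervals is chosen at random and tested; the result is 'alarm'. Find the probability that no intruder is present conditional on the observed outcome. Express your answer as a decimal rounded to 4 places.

P(¬H | E) ≈ 0.3470

Write H for 'an intruder is present'. Prior odds H:¬H = 0.127/0.873 = 0.14548. For the 'alarm' outcome, the likelihood ratio is 0.815/0.063 = 12.937.
Posterior odds = 0.14548 × 12.937 = 1.8819, so P(H|E) = 1.8819/(1+1.8819) = 0.6530. Then P(¬H|E) = 1 − 0.6530 = 0.3470.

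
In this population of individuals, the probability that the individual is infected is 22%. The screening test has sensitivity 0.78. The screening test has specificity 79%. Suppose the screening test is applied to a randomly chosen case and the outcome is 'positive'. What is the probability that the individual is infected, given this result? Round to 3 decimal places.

Let H be the event that the individual is infected. P(H) = 0.22, so P(¬H) = 0.78. With E the 'positive' result, P(E|H) = 0.78 and P(E|¬H) = 0.21.
P(E) = 0.78·0.22 + 0.21·0.78 = 0.17160 + 0.16380 = 0.33540.
By Bayes' theorem, P(H|E) = 0.17160 / 0.33540 = 0.512.

P(H | E) ≈ 0.512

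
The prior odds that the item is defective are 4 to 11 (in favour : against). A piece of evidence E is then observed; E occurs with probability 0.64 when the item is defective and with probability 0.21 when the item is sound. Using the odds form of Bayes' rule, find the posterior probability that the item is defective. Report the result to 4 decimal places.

Prior odds = 4/11 = 0.36364. In log-odds, ln(0.36364) = -1.0116.
Add log likelihood ratio: ln(3.0476) = 1.1144.
Posterior log-odds = 0.10276, so posterior odds = exp(0.10276) = 1.1082. Converting, P(H|E) = 1.1082/2.1082 = 0.5257.

Posterior probability ≈ 0.5257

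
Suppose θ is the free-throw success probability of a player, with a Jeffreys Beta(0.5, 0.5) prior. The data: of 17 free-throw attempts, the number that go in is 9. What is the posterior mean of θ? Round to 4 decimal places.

Posterior mean ≈ 0.5278

Observing 9 successes and 8 failures updates Beta(0.5, 0.5) by adding the success and failure counts to the two shape parameters: α = 0.5+9 = 9.5, β = 0.5+8 = 8.5.
E[θ | data] = 9.5/(9.5+8.5) = 0.5278.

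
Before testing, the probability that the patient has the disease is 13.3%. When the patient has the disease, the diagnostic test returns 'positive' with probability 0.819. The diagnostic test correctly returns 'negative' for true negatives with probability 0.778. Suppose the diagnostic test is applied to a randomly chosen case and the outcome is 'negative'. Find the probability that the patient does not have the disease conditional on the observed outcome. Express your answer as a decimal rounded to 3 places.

Let H be the event that the patient has the disease. P(H) = 0.133, so P(¬H) = 0.867. With E the 'negative' result, P(E|H) = 0.181 and P(E|¬H) = 0.778.
P(E) = 0.181·0.133 + 0.778·0.867 = 0.024073 + 0.67453 = 0.69860.
By Bayes' theorem, P(H|E) = 0.024073 / 0.69860 = 0.034. Hence P(¬H|E) = 1 − 0.034 = 0.966.

P(¬H | E) ≈ 0.966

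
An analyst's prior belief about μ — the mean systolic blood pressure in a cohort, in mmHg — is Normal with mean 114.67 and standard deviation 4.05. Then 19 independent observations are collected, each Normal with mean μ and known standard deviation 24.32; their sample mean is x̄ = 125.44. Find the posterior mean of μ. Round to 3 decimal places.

With known σ, the Normal prior is conjugate. Weight on the data is w = (n/σ²)/(n/σ² + 1/τ₀²) = 0.0321238/(0.0321238+0.0609663) = 0.34508.
Posterior mean = w·x̄ + (1−w)·μ₀ = 0.34508·125.44 + 0.65492·114.67 = 118.387.

Posterior mean ≈ 118.387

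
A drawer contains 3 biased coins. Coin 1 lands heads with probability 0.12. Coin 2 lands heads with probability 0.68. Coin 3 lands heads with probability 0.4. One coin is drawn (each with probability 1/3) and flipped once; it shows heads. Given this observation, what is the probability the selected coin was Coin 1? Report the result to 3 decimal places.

Posterior probability ≈ 0.100

Tabulate prior·likelihood by source: [1] prior 0.333333, lik 0.12, product 0.04000; [2] prior 0.333333, lik 0.68, product 0.2267; [3] prior 0.333333, lik 0.4, product 0.1333.
Normalizing constant = 0.40000; the posterior for Coin 1 is its product over the sum, 0.04000/0.40000 = 0.100.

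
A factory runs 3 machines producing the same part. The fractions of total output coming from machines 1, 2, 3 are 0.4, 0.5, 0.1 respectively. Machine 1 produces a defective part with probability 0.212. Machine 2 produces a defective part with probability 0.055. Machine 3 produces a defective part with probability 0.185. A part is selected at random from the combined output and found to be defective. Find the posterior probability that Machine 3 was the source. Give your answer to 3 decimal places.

Tabulate prior·likelihood by source: [1] prior 0.4, lik 0.212, product 0.08480; [2] prior 0.5, lik 0.055, product 0.02750; [3] prior 0.1, lik 0.185, product 0.01850.
Normalizing constant = 0.13080; the posterior for Machine 3 is its product over the sum, 0.01850/0.13080 = 0.141.

Posterior probability ≈ 0.141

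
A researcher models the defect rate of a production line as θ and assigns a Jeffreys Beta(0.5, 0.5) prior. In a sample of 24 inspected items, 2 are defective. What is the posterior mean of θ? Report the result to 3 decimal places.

Posterior mean ≈ 0.100

Observing 2 successes and 22 failures updates Beta(0.5, 0.5) by adding the success and failure counts to the two shape parameters: α = 0.5+2 = 2.5, β = 0.5+22 = 22.5.
Posterior mean = α/(α+β) = 2.5/25 = 0.100.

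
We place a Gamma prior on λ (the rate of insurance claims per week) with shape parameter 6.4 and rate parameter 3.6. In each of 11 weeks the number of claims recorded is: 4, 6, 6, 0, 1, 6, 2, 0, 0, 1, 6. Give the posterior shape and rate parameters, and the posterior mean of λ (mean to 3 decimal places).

Posterior: Gamma(shape=38.4, rate=14.6); mean ≈ 2.630

The Poisson likelihood adds the total count to the shape and the number of exposure periods to the rate. Here ∑xᵢ = 32 and n = 11, so shape 6.4→38.4 and rate 3.6→14.6.
E[λ | data] = 38.4/14.6 = 2.630.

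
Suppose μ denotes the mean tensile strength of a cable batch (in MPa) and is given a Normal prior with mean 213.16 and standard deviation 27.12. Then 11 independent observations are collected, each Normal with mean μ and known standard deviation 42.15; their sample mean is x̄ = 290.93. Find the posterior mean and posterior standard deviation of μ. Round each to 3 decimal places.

Posterior mean ≈ 276.927; posterior SD ≈ 11.508

With known σ, the Normal prior is conjugate. Weight on the data is w = (n/σ²)/(n/σ² + 1/τ₀²) = 0.00619152/(0.00619152+0.00135963) = 0.81994.
Posterior mean = w·x̄ + (1−w)·μ₀ = 0.81994·290.93 + 0.18006·213.16 = 276.927. Posterior variance = 1/(0.00619152+0.00135963) = 132.430, so SD = 11.508.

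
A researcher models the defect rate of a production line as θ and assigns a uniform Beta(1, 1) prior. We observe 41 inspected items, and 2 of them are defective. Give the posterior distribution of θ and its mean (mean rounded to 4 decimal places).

Observing 2 successes and 39 failures updates Beta(1, 1) by adding the success and failure counts to the two shape parameters: α = 1+2 = 3, β = 1+39 = 40.
E[θ | data] = 3/(3+40) = 0.0698.

Posterior: Beta(3, 40); mean ≈ 0.0698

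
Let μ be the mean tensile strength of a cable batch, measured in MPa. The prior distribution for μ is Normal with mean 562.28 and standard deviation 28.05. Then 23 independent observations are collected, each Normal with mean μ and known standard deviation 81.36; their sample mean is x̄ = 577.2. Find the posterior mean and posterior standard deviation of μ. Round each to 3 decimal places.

Prior precision 1/τ₀² = 1/28.05² = 0.00127097; data precision n/σ² = 23/81.36² = 0.00347461.
Posterior precision = 0.00127097 + 0.00347461 = 0.00474558, giving posterior SD = 1/√0.00474558 = 14.516.
Posterior mean = (0.00127097·562.28 + 0.00347461·577.2) / 0.00474558 = 573.204.

Posterior mean ≈ 573.204; posterior SD ≈ 14.516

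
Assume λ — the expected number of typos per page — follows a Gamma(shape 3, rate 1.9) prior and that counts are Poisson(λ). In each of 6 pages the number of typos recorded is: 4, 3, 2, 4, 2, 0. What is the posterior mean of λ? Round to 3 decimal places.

Total count ∑xᵢ = 15 over n = 6 pages.
Gamma is conjugate to the Poisson likelihood: posterior is Gamma(shape = 3+15 = 18, rate = 1.9+6 = 7.9).
E[λ | data] = 18/7.9 = 2.278.

Posterior mean ≈ 2.278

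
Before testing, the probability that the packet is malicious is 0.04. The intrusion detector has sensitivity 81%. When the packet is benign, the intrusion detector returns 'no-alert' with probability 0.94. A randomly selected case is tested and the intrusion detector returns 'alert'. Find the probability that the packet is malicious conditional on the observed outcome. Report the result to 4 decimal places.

P(H | E) ≈ 0.3600

Let H be the event that the packet is malicious. P(H) = 0.04, so P(¬H) = 0.96. With E the 'alert' result, P(E|H) = 0.81 and P(E|¬H) = 0.06.
P(E) = 0.81·0.04 + 0.06·0.96 = 0.032400 + 0.057600 = 0.090000.
By Bayes' theorem, P(H|E) = 0.032400 / 0.090000 = 0.3600.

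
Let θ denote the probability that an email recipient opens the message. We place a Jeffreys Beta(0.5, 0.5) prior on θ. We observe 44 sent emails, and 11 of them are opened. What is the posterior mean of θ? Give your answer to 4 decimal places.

Posterior mean ≈ 0.2556

Observing 11 successes and 33 failures updates Beta(0.5, 0.5) by adding the success and failure counts to the two shape parameters: α = 0.5+11 = 11.5, β = 0.5+33 = 33.5.
E[θ | data] = 11.5/(11.5+33.5) = 0.2556.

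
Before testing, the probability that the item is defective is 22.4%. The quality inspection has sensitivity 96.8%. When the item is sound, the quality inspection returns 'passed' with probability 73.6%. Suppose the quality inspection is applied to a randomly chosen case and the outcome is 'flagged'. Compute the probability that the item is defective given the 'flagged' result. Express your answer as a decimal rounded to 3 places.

Write H for 'the item is defective'. Prior odds H:¬H = 0.224/0.776 = 0.28866. For the 'flagged' outcome, the likelihood ratio is 0.968/0.264 = 3.6667.
Posterior odds = 0.28866 × 3.6667 = 1.0584, so P(H|E) = 1.0584/(1+1.0584) = 0.514.

P(H | E) ≈ 0.514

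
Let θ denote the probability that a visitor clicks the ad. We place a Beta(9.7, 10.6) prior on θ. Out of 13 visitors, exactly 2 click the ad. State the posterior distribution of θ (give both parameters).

Observing 2 successes and 11 failures updates Beta(9.7, 10.6) by adding the success and failure counts to the two shape parameters: α = 9.7+2 = 11.7, β = 10.6+11 = 21.6.

Posterior: Beta(11.7, 21.6)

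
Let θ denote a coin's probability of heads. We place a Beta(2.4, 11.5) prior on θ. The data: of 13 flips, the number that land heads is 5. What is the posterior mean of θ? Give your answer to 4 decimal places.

Posterior mean ≈ 0.2751

The binomial likelihood is conjugate to the Beta prior: with 5 successes and 8 failures, the posterior is Beta(2.4+5, 11.5+8) = Beta(7.4, 19.5).
Posterior mean = α/(α+β) = 7.4/26.9 = 0.2751.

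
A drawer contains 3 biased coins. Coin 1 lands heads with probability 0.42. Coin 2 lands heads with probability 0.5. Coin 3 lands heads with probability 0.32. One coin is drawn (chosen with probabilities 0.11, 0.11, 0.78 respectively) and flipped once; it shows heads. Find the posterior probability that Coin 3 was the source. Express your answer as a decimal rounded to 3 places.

Posterior probability ≈ 0.712

Tabulate prior·likelihood by source: [1] prior 0.11, lik 0.42, product 0.04620; [2] prior 0.11, lik 0.5, product 0.05500; [3] prior 0.78, lik 0.32, product 0.2496.
Normalizing constant = 0.35080; the posterior for Coin 3 is its product over the sum, 0.2496/0.35080 = 0.712.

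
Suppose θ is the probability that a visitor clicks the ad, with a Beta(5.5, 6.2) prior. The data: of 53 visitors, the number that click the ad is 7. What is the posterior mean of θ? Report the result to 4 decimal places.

The binomial likelihood is conjugate to the Beta prior: with 7 successes and 46 failures, the posterior is Beta(5.5+7, 6.2+46) = Beta(12.5, 52.2).
E[θ | data] = 12.5/(12.5+52.2) = 0.1932.

Posterior mean ≈ 0.1932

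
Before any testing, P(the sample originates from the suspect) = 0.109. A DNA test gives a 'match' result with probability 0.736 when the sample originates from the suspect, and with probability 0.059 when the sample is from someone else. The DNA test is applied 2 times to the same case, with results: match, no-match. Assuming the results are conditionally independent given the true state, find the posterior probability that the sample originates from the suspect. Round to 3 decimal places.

With H the event that the sample originates from the suspect, the joint likelihood of the observed sequence is P(data|H) = 0.736·0.264 = 0.19430 and P(data|¬H) = 0.059·0.941 = 0.055519.
Bayes: P(H|data) = 0.109·0.19430 / (0.109·0.19430 + 0.891·0.055519) = 0.021179/0.070647 = 0.2998.

Posterior P(H) ≈ 0.300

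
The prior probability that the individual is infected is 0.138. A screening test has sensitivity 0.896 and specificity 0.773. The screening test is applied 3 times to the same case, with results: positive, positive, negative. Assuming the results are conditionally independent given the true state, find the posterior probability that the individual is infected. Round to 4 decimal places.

With H the event that the individual is infected, the joint likelihood of the observed sequence is P(data|H) = 0.896·0.896·0.104 = 0.083493 and P(data|¬H) = 0.227·0.227·0.773 = 0.039832.
Bayes: P(H|data) = 0.138·0.083493 / (0.138·0.083493 + 0.862·0.039832) = 0.011522/0.045857 = 0.2513.

Posterior P(H) ≈ 0.2513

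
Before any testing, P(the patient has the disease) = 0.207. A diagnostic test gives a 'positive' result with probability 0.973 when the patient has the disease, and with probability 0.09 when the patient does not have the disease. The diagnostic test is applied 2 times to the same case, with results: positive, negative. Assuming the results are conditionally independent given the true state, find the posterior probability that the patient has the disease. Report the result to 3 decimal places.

With H the event that the patient has the disease, the joint likelihood of the observed sequence is P(data|H) = 0.973·0.027 = 0.026271 and P(data|¬H) = 0.09·0.91 = 0.081900.
Bayes: P(H|data) = 0.207·0.026271 / (0.207·0.026271 + 0.793·0.081900) = 0.0054381/0.070385 = 0.0773.

Posterior P(H) ≈ 0.077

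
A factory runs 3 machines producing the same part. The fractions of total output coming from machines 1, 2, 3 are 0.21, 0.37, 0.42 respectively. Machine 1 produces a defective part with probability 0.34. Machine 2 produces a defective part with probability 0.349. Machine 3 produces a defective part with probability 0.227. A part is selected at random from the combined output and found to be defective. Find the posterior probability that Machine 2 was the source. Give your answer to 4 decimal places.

Posterior probability ≈ 0.4364

P(defective|M1) = 0.34; P(defective|M2) = 0.349; P(defective|M3) = 0.227.
Prior × likelihood for each source: 0.21·0.34=0.07140, 0.37·0.349=0.1291, 0.42·0.227=0.09534. Summing gives P(defective) = 0.29587.
P(Machine 2 | defective) = 0.1291 / 0.29587 = 0.4364.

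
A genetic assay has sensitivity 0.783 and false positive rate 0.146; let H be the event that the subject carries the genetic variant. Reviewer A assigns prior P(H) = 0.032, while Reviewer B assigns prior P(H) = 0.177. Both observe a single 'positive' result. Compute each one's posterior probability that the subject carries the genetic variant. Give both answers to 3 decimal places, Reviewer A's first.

P('+'|H) = 0.783, P('+'|¬H) = 0.146.
Reviewer A: numerator 0.783·0.032 = 0.025056; evidence = 0.025056+0.146·0.968 = 0.16638; posterior = 0.151.
Reviewer B: numerator 0.783·0.177 = 0.13859; evidence = 0.13859+0.146·0.823 = 0.25875; posterior = 0.536.

Reviewer A: 0.151; Reviewer B: 0.536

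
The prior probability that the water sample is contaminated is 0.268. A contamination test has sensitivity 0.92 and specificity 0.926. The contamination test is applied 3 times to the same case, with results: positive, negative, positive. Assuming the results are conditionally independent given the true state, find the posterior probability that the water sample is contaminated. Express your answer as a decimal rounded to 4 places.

Let H be the event that the water sample is contaminated; start with P(H) = 0.268. P('positive'|H) = 0.92, P('positive'|¬H) = 0.074.
Update on result 1 ('positive'): P(H) ← 0.92·0.2680 / (0.92·0.2680 + 0.074·0.7320) = 0.24656/0.30073 = 0.8199.
Update on result 2 ('negative'): P(H) ← 0.08·0.8199 / (0.08·0.8199 + 0.926·0.1801) = 0.065590/0.23238 = 0.2822.
Update on result 3 ('positive'): P(H) ← 0.92·0.2822 / (0.92·0.2822 + 0.074·0.7178) = 0.25967/0.31278 = 0.8302.

Posterior P(H) ≈ 0.8302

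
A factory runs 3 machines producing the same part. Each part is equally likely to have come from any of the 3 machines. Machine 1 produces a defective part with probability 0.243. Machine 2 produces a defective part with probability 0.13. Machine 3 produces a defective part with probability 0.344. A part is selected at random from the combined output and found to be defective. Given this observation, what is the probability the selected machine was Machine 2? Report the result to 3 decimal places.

Posterior probability ≈ 0.181

P(defective|M1) = 0.243; P(defective|M2) = 0.13; P(defective|M3) = 0.344.
Prior × likelihood for each source: 0.333333·0.243=0.08100, 0.333333·0.13=0.04333, 0.333333·0.344=0.1147. Summing gives P(defective) = 0.23900.
P(Machine 2 | defective) = 0.04333 / 0.23900 = 0.181.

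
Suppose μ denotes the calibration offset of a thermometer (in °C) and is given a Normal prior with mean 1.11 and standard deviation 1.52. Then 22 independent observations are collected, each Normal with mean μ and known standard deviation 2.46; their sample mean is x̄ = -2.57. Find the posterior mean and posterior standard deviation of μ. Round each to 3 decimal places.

With known σ, the Normal prior is conjugate. Weight on the data is w = (n/σ²)/(n/σ² + 1/τ₀²) = 3.63540/(3.63540+0.432825) = 0.89361.
Posterior mean = w·x̄ + (1−w)·μ₀ = 0.89361·-2.57 + 0.10639·1.11 = -2.178. Posterior variance = 1/(3.63540+0.432825) = 0.245807, so SD = 0.496.

Posterior mean ≈ -2.178; posterior SD ≈ 0.496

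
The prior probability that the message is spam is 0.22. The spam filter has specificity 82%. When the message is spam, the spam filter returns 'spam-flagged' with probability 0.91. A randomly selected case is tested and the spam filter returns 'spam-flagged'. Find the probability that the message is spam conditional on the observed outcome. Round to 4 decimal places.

Write H for 'the message is spam'. Prior odds H:¬H = 0.22/0.78 = 0.28205. For the 'spam-flagged' outcome, the likelihood ratio is 0.91/0.18 = 5.0556.
Posterior odds = 0.28205 × 5.0556 = 1.4259, so P(H|E) = 1.4259/(1+1.4259) = 0.5878.

P(H | E) ≈ 0.5878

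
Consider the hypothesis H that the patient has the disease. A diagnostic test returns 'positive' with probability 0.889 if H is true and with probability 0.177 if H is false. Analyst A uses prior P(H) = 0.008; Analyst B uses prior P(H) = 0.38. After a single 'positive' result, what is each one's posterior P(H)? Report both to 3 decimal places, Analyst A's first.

Analyst A: 0.039; Analyst B: 0.755

The likelihood ratio for a 'positive' result is 0.889/0.177 = 5.0226.
Analyst A: prior odds 0.008/0.992 = 0.0080645; posterior odds 0.040505; posterior probability 0.039.
Analyst B: prior odds 0.38/0.62 = 0.61290; posterior odds 3.0784; posterior probability 0.755.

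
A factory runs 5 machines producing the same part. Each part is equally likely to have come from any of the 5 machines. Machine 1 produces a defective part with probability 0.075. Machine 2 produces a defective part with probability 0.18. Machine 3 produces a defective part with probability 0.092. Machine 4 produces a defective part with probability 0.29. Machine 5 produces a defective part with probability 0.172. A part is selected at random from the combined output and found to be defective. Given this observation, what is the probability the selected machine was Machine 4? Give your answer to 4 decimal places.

P(defective|M1) = 0.075; P(defective|M2) = 0.18; P(defective|M3) = 0.092; P(defective|M4) = 0.29; P(defective|M5) = 0.172.
Prior × likelihood for each source: 0.2·0.075=0.01500, 0.2·0.18=0.03600, 0.2·0.092=0.01840, 0.2·0.29=0.05800, 0.2·0.172=0.03440. Summing gives P(defective) = 0.16180.
P(Machine 4 | defective) = 0.05800 / 0.16180 = 0.3585.

Posterior probability ≈ 0.3585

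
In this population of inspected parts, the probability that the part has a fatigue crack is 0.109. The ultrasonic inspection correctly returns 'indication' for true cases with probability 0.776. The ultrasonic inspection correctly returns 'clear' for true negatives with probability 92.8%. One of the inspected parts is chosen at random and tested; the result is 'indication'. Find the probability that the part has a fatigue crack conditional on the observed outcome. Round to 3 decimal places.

P(H | E) ≈ 0.569

Write H for 'the part has a fatigue crack'. Prior odds H:¬H = 0.109/0.891 = 0.12233. For the 'indication' outcome, the likelihood ratio is 0.776/0.072 = 10.778.
Posterior odds = 0.12233 × 10.778 = 1.3185, so P(H|E) = 1.3185/(1+1.3185) = 0.569.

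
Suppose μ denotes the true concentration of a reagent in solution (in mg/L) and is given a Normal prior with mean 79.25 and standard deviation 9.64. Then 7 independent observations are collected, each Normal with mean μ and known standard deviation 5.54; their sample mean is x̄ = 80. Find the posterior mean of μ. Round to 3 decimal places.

Posterior mean ≈ 79.966

Prior precision 1/τ₀² = 1/9.64² = 0.0107608; data precision n/σ² = 7/5.54² = 0.228075.
Posterior precision = 0.0107608 + 0.228075 = 0.238836.
Posterior mean = (0.0107608·79.25 + 0.228075·80) / 0.238836 = 79.966.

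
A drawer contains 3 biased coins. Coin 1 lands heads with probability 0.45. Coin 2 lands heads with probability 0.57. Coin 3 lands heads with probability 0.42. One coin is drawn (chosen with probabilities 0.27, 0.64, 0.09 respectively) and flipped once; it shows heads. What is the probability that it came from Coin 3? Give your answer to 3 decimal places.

Posterior probability ≈ 0.072

Tabulate prior·likelihood by source: [1] prior 0.27, lik 0.45, product 0.1215; [2] prior 0.64, lik 0.57, product 0.3648; [3] prior 0.09, lik 0.42, product 0.03780.
Normalizing constant = 0.52410; the posterior for Coin 3 is its product over the sum, 0.03780/0.52410 = 0.072.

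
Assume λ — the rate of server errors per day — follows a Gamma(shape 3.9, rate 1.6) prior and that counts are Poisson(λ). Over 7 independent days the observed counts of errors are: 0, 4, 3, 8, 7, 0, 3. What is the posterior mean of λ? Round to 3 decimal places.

The Poisson likelihood adds the total count to the shape and the number of exposure periods to the rate. Here ∑xᵢ = 25 and n = 7, so shape 3.9→28.9 and rate 1.6→8.6.
E[λ | data] = 28.9/8.6 = 3.360.

Posterior mean ≈ 3.360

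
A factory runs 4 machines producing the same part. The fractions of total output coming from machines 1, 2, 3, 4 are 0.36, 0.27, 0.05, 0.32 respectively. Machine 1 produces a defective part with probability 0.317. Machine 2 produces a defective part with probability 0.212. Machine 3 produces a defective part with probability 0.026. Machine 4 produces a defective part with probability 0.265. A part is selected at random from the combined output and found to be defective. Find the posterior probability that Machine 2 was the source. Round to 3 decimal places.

Posterior probability ≈ 0.222

Tabulate prior·likelihood by source: [1] prior 0.36, lik 0.317, product 0.1141; [2] prior 0.27, lik 0.212, product 0.05724; [3] prior 0.05, lik 0.026, product 0.001300; [4] prior 0.32, lik 0.265, product 0.08480.
Normalizing constant = 0.25746; the posterior for Machine 2 is its product over the sum, 0.05724/0.25746 = 0.222.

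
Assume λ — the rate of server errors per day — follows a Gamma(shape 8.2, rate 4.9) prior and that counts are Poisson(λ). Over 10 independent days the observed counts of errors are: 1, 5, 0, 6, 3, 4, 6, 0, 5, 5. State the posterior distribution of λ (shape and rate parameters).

The Poisson likelihood adds the total count to the shape and the number of exposure periods to the rate. Here ∑xᵢ = 35 and n = 10, so shape 8.2→43.2 and rate 4.9→14.9.

Posterior: Gamma(shape=43.2, rate=14.9)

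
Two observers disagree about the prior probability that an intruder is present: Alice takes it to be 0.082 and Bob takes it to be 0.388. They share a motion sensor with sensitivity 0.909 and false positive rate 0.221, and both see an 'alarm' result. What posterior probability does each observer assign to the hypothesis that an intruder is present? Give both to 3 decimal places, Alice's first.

P('+'|H) = 0.909, P('+'|¬H) = 0.221.
Alice: numerator 0.909·0.082 = 0.074538; evidence = 0.074538+0.221·0.918 = 0.27742; posterior = 0.269.
Bob: numerator 0.909·0.388 = 0.35269; evidence = 0.35269+0.221·0.612 = 0.48794; posterior = 0.723.

Alice: 0.269; Bob: 0.723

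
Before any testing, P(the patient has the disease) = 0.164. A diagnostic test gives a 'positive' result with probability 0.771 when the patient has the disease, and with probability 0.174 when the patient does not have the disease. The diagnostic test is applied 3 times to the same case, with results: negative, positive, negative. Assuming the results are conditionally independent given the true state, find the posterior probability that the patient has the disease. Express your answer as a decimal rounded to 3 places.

Posterior P(H) ≈ 0.063

Let H be the event that the patient has the disease; start with P(H) = 0.164. P('positive'|H) = 0.771, P('positive'|¬H) = 0.174.
Update on result 1 ('negative'): P(H) ← 0.229·0.1640 / (0.229·0.1640 + 0.826·0.8360) = 0.037556/0.72809 = 0.0516.
Update on result 2 ('positive'): P(H) ← 0.771·0.0516 / (0.771·0.0516 + 0.174·0.9484) = 0.039769/0.20479 = 0.1942.
Update on result 3 ('negative'): P(H) ← 0.229·0.1942 / (0.229·0.1942 + 0.826·0.8058) = 0.044470/0.71007 = 0.0626.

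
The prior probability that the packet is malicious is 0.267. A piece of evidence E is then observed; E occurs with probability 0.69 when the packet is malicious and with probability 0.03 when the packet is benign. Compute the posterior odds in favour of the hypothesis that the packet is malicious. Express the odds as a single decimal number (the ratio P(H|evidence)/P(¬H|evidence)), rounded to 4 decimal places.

Prior odds = 0.267/(1−0.267) = 0.36426.
Likelihood ratio for E = 0.69/0.03 = 23.000.
Posterior odds = prior odds × LR = 8.3779.

Posterior odds ≈ 8.3779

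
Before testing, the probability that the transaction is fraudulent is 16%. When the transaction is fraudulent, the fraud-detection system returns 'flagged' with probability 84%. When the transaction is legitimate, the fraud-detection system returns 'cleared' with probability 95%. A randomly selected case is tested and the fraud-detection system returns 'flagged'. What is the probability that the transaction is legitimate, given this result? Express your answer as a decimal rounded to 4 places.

P(¬H | E) ≈ 0.2381

Let H be the event that the transaction is fraudulent. P(H) = 0.16, so P(¬H) = 0.84. With E the 'flagged' result, P(E|H) = 0.84 and P(E|¬H) = 0.05.
P(E) = 0.84·0.16 + 0.05·0.84 = 0.13440 + 0.042000 = 0.17640.
By Bayes' theorem, P(H|E) = 0.13440 / 0.17640 = 0.7619. Hence P(¬H|E) = 1 − 0.7619 = 0.2381.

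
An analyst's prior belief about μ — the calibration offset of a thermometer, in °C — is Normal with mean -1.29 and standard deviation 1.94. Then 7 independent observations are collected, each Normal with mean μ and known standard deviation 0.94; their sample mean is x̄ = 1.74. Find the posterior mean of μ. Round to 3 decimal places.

With known σ, the Normal prior is conjugate. Weight on the data is w = (n/σ²)/(n/σ² + 1/τ₀²) = 7.92214/(7.92214+0.265703) = 0.96755.
Posterior mean = w·x̄ + (1−w)·μ₀ = 0.96755·1.74 + 0.032451·-1.29 = 1.642.

Posterior mean ≈ 1.642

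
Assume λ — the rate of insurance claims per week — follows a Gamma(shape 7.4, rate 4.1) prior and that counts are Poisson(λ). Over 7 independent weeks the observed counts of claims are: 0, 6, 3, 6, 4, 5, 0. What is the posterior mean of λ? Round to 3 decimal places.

Total count ∑xᵢ = 24 over n = 7 weeks.
Gamma is conjugate to the Poisson likelihood: posterior is Gamma(shape = 7.4+24 = 31.4, rate = 4.1+7 = 11.1).
E[λ | data] = 31.4/11.1 = 2.829.

Posterior mean ≈ 2.829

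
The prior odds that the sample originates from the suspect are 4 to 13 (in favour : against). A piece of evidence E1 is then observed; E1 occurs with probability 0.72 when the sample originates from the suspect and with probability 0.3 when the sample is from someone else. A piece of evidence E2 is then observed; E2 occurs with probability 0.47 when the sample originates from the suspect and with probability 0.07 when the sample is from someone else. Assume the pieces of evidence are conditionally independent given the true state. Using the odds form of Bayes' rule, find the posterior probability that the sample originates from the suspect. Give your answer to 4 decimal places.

Posterior probability ≈ 0.8322

Prior odds = 4/13 = 0.30769.
Likelihood ratio for E1 = 0.72/0.3 = 2.4000.
Likelihood ratio for E2 = 0.47/0.07 = 6.7143.
Posterior odds = prior odds × LR₁ × LR₂ = 4.9582.
Posterior probability = odds/(1+odds) = 4.9582/5.9582 = 0.8322.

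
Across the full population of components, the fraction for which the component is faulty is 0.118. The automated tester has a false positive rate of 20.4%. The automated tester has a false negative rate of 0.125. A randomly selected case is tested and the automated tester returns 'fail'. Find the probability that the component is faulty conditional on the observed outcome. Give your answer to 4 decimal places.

Write H for 'the component is faulty'. Prior odds H:¬H = 0.118/0.882 = 0.13379. For the 'fail' outcome, the likelihood ratio is 0.875/0.204 = 4.2892.
Posterior odds = 0.13379 × 4.2892 = 0.57384, so P(H|E) = 0.57384/(1+0.57384) = 0.3646.

P(H | E) ≈ 0.3646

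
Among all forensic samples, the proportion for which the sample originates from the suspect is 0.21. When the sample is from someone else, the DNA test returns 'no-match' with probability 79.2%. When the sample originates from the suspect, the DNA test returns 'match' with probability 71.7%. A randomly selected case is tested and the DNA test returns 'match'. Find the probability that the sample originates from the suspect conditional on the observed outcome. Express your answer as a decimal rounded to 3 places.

Let H be the event that the sample originates from the suspect. P(H) = 0.21, so P(¬H) = 0.79. With E the 'match' result, P(E|H) = 0.717 and P(E|¬H) = 0.208.
P(E) = 0.717·0.21 + 0.208·0.79 = 0.15057 + 0.16432 = 0.31489.
By Bayes' theorem, P(H|E) = 0.15057 / 0.31489 = 0.478.

P(H | E) ≈ 0.478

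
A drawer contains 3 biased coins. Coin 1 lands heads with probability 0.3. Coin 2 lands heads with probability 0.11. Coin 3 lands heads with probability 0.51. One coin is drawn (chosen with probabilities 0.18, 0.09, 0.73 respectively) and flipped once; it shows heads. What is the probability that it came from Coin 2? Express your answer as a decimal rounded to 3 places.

Posterior probability ≈ 0.023

P(heads|C1) = 0.3; P(heads|C2) = 0.11; P(heads|C3) = 0.51.
Prior × likelihood for each source: 0.18·0.3=0.05400, 0.09·0.11=0.009900, 0.73·0.51=0.3723. Summing gives P(heads) = 0.43620.
P(Coin 2 | heads) = 0.009900 / 0.43620 = 0.023.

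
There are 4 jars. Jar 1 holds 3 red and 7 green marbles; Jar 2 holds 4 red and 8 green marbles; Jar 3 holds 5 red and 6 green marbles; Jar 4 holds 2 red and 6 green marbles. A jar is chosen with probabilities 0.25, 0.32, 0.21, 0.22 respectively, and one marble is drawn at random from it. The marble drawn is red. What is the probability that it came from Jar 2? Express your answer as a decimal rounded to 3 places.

Posterior probability ≈ 0.321

Tabulate prior·likelihood by source: [1] prior 0.25, lik 0.3, product 0.07500; [2] prior 0.32, lik 0.3333, product 0.1067; [3] prior 0.21, lik 0.4545, product 0.09545; [4] prior 0.22, lik 0.25, product 0.05500.
Normalizing constant = 0.33212; the posterior for Jar 2 is its product over the sum, 0.1067/0.33212 = 0.321.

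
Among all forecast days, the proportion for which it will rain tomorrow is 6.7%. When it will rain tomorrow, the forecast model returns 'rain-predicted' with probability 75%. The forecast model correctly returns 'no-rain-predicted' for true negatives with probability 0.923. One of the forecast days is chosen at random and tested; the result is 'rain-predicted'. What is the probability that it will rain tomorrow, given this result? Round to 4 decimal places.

P(H | E) ≈ 0.4116

Let H be the event that it will rain tomorrow. P(H) = 0.067, so P(¬H) = 0.933. With E the 'rain-predicted' result, P(E|H) = 0.75 and P(E|¬H) = 0.077.
P(E) = 0.75·0.067 + 0.077·0.933 = 0.050250 + 0.071841 = 0.12209.
By Bayes' theorem, P(H|E) = 0.050250 / 0.12209 = 0.4116.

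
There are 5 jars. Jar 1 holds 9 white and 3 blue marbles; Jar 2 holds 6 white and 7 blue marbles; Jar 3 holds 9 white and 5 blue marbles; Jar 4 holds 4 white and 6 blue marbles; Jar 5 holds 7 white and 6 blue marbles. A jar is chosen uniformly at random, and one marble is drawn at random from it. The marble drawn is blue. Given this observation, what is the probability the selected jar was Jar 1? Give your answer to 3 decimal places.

Tabulate prior·likelihood by source: [1] prior 0.2, lik 0.25, product 0.05000; [2] prior 0.2, lik 0.5385, product 0.1077; [3] prior 0.2, lik 0.3571, product 0.07143; [4] prior 0.2, lik 0.6, product 0.1200; [5] prior 0.2, lik 0.4615, product 0.09231.
Normalizing constant = 0.44143; the posterior for Jar 1 is its product over the sum, 0.05000/0.44143 = 0.113.

Posterior probability ≈ 0.113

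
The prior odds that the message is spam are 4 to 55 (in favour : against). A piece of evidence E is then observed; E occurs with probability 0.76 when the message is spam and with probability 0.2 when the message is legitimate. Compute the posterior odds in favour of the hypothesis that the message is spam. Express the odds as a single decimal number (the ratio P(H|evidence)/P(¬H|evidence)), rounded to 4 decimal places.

Prior odds = 4/55 = 0.072727.
Likelihood ratio for E = 0.76/0.2 = 3.8000.
Posterior odds = prior odds × LR = 0.27636.

Posterior odds ≈ 0.2764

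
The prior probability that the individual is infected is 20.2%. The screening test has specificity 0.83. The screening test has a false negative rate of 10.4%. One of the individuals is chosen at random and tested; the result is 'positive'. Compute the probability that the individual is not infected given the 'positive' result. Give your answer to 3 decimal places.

P(¬H | E) ≈ 0.428

Let H be the event that the individual is infected. P(H) = 0.202, so P(¬H) = 0.798. With E the 'positive' result, P(E|H) = 0.896 and P(E|¬H) = 0.17.
P(E) = 0.896·0.202 + 0.17·0.798 = 0.18099 + 0.13566 = 0.31665.
By Bayes' theorem, P(H|E) = 0.18099 / 0.31665 = 0.572. Hence P(¬H|E) = 1 − 0.572 = 0.428.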